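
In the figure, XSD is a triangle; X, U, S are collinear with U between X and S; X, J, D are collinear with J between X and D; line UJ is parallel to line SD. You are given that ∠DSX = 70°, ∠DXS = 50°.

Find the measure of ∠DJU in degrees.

1. ∠SDX = 60°  [△XSD]
2. ∠UJX = 60°  [UJ∥SD, corresponding at J]
3. ∠DJU = 120°  [linear pair at J on XD]

∠DJU = 120°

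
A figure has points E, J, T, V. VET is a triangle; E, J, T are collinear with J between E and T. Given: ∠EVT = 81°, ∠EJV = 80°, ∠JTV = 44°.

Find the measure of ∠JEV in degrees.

∠JEV = 55°

1. ∠ETV = 44°  [J on ray TE]
2. ∠TEV = 55°  [△VET]
3. ∠JEV = 55°  [J on ray ET]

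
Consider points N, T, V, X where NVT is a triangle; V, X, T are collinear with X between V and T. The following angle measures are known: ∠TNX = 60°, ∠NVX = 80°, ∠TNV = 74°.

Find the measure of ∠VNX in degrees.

∠VNX = 14°

1. ∠NVT = 80°  [X on ray VT]
2. ∠NTV = 26°  [△NVT]
3. ∠NTX = 26°  [X on ray TV]
4. ∠NXT = 94°  [△NXT]
5. ∠NXV = 86°  [linear pair at X on VT]
6. ∠VNX = 14°  [△NVX]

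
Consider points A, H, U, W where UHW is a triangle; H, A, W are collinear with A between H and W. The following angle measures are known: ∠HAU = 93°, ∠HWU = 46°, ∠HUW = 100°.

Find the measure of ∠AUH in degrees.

∠AUH = 53°

1. ∠UHW = 34°  [△UHW]
2. ∠AHU = 34°  [A on ray HW]
3. ∠AUH = 53°  [△UHA]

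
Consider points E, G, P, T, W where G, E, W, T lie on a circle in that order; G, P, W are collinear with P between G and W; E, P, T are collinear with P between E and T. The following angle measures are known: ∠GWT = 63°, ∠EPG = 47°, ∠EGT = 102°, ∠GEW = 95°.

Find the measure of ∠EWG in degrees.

1. ∠GET = 63°  [same arc GT]
2. ∠EGW = 70°  [△GPE]
3. ∠EWG = 15°  [△GEW]

∠EWG = 15°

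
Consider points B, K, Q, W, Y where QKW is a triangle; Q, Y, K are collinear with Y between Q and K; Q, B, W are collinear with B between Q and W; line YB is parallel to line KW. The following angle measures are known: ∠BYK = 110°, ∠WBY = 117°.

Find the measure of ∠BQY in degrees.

1. ∠BYQ = 70°  [linear pair at Y on QK]
2. ∠QBY = 63°  [linear pair at B on QW]
3. ∠BQY = 47°  [△QYB]

∠BQY = 47°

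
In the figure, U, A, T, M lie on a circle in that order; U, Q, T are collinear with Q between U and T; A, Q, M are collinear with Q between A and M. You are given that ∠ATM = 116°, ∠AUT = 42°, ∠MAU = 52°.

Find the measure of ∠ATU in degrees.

∠ATU = 64°

1. ∠AUM = 64°  [cyclic UATM, opposite ∠U+∠T]
2. ∠AMU = 64°  [△UAM]
3. ∠ATU = 64°  [same arc UA]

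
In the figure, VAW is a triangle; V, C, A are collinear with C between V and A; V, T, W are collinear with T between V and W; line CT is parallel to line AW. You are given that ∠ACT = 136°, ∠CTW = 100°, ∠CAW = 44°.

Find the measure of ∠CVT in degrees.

1. ∠TCV = 44°  [linear pair at C on VA]
2. ∠CTV = 80°  [linear pair at T on VW]
3. ∠CVT = 56°  [△VCT]

∠CVT = 56°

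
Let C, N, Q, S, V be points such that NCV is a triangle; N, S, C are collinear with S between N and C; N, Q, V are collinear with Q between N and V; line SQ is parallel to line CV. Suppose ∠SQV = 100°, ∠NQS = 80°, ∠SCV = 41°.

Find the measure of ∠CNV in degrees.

1. ∠CVN = 80°  [SQ∥CV, corresponding at Q]
2. ∠NCV = 41°  [S on ray CN]
3. ∠CNV = 59°  [△NCV]

∠CNV = 59°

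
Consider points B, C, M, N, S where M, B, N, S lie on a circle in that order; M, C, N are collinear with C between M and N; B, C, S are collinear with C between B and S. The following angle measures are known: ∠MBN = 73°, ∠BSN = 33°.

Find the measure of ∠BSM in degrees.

1. ∠BMN = 33°  [same arc BN]
2. ∠BNM = 74°  [△MBN]
3. ∠BSM = 74°  [same arc MB]

∠BSM = 74°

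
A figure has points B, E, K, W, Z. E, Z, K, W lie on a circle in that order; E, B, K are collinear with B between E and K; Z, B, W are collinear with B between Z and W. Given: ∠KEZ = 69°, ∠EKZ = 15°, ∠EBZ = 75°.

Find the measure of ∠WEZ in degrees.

∠WEZ = 129°

1. ∠EZW = 36°  [△EBZ]
2. ∠EWZ = 15°  [same arc EZ]
3. ∠WEZ = 129°  [△EZW]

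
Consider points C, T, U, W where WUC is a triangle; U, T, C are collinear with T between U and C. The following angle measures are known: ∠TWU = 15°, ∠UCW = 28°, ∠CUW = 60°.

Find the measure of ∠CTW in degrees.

1. ∠TUW = 60°  [T on ray UC]
2. ∠UTW = 105°  [△WUT]
3. ∠CTW = 75°  [linear pair at T on UC]

∠CTW = 75°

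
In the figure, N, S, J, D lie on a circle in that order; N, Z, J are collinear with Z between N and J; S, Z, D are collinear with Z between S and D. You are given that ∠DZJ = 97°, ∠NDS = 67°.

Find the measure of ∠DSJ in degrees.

∠DSJ = 30°

1. ∠NZS = 97°  [vertical angles at Z]
2. ∠NJS = 67°  [same arc NS]
3. ∠JZS = 83°  [linear pair at Z on NJ]
4. ∠DSJ = 30°  [△SZJ]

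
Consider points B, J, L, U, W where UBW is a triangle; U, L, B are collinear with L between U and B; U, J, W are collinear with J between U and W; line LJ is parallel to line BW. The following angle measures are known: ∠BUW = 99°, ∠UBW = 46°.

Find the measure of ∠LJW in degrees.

1. ∠BWU = 35°  [△UBW]
2. ∠LJU = 35°  [LJ∥BW, corresponding at J]
3. ∠LJW = 145°  [linear pair at J on UW]

∠LJW = 145°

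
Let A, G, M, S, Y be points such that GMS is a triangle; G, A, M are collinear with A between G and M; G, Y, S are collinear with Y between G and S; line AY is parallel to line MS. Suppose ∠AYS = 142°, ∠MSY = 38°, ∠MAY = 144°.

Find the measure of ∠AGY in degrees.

∠AGY = 106°

1. ∠AYG = 38°  [linear pair at Y on GS]
2. ∠GAY = 36°  [linear pair at A on GM]
3. ∠AGY = 106°  [△GAY]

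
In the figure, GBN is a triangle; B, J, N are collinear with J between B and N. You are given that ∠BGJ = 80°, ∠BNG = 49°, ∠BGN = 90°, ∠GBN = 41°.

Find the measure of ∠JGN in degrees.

∠JGN = 10°

1. ∠GNJ = 49°  [J on ray NB]
2. ∠GBJ = 41°  [J on ray BN]
3. ∠BJG = 59°  [△GBJ]
4. ∠GJN = 121°  [linear pair at J on BN]
5. ∠JGN = 10°  [△GJN]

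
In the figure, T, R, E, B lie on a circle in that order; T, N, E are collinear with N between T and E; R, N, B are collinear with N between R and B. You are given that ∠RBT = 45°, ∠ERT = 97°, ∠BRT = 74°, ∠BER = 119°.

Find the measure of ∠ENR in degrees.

1. ∠RET = 45°  [same arc TR]
2. ∠ETR = 38°  [△TRE]
3. ∠RNT = 68°  [△TNR]
4. ∠ENR = 112°  [linear pair at N on TE]

∠ENR = 112°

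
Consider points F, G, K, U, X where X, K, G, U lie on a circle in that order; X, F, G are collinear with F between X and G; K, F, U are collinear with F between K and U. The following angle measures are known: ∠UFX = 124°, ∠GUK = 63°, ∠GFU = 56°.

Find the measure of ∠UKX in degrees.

1. ∠GXK = 63°  [same arc KG]
2. ∠KFX = 56°  [vertical angles at F]
3. ∠UKX = 61°  [△XFK]

∠UKX = 61°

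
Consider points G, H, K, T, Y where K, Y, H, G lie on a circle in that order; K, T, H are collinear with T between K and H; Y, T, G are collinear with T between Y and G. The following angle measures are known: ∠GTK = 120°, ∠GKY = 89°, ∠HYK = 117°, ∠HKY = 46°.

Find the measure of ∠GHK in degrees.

1. ∠GTH = 60°  [linear pair at T on KH]
2. ∠HGY = 46°  [same arc YH]
3. ∠GHK = 74°  [△HTG]

∠GHK = 74°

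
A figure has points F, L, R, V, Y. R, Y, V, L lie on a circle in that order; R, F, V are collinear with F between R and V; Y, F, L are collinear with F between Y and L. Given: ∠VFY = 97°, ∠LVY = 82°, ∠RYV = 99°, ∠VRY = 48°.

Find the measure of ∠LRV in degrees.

∠LRV = 50°

1. ∠LFR = 97°  [vertical angles at F]
2. ∠RFY = 83°  [linear pair at F on RV]
3. ∠LRY = 98°  [cyclic RYVL, opposite ∠R+∠V]
4. ∠LYR = 49°  [△RFY]
5. ∠RLY = 33°  [△RYL]
6. ∠LRV = 50°  [△RFL]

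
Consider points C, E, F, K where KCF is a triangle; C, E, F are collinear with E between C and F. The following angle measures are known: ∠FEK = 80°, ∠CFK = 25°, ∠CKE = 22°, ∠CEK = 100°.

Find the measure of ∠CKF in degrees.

1. ∠ECK = 58°  [△KCE]
2. ∠FCK = 58°  [E on ray CF]
3. ∠CKF = 97°  [△KCF]

∠CKF = 97°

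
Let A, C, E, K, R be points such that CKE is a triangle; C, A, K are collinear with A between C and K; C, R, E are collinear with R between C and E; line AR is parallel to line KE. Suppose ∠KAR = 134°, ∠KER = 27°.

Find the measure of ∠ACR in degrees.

∠ACR = 107°

1. ∠CAR = 46°  [linear pair at A on CK]
2. ∠CEK = 27°  [R on ray EC]
3. ∠CKE = 46°  [AR∥KE, corresponding at A]
4. ∠ECK = 107°  [△CKE]
5. ∠ACR = 107°  [A on CK, R on CE]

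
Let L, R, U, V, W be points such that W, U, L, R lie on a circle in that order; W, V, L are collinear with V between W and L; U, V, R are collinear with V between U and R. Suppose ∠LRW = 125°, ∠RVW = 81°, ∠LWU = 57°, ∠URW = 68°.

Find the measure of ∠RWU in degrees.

1. ∠LUW = 55°  [cyclic WULR, opposite ∠U+∠R]
2. ∠LVU = 81°  [vertical angles at V]
3. ∠LRU = 57°  [same arc UL]
4. ∠ULW = 68°  [△WUL]
5. ∠LUR = 31°  [△UVL]
6. ∠RLU = 92°  [△ULR]
7. ∠RWU = 88°  [cyclic WULR, opposite ∠W+∠L]

∠RWU = 88°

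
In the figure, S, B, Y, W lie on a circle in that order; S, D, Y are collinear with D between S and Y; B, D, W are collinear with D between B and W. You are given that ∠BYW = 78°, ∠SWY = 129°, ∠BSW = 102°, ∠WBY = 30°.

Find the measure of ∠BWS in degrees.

1. ∠BWY = 72°  [△BYW]
2. ∠SBY = 51°  [cyclic SBYW, opposite ∠B+∠W]
3. ∠BSY = 72°  [same arc BY]
4. ∠BYS = 57°  [△SBY]
5. ∠BWS = 57°  [same arc SB]

∠BWS = 57°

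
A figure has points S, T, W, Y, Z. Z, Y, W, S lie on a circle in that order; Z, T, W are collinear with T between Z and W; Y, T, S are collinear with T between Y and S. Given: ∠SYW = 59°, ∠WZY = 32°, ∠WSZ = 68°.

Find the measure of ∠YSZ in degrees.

∠YSZ = 36°

1. ∠WYZ = 112°  [cyclic ZYWS, opposite ∠Y+∠S]
2. ∠YWZ = 36°  [△ZYW]
3. ∠YSZ = 36°  [same arc ZY]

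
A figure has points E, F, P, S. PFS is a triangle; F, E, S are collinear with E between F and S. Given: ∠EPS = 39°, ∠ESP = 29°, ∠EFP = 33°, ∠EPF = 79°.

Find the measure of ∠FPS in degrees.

∠FPS = 118°

1. ∠FSP = 29°  [E on ray SF]
2. ∠PFS = 33°  [E on ray FS]
3. ∠FPS = 118°  [△PFS]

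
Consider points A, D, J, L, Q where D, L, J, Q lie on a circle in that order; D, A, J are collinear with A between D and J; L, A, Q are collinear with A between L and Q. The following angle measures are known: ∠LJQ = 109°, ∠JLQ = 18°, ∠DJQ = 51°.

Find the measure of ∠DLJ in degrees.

∠DLJ = 69°

1. ∠JDQ = 18°  [same arc JQ]
2. ∠DQJ = 111°  [△DJQ]
3. ∠DLJ = 69°  [cyclic DLJQ, opposite ∠L+∠Q]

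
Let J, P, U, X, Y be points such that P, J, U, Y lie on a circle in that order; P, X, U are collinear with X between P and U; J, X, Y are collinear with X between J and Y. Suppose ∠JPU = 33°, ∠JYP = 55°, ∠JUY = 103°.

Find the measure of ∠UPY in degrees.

∠UPY = 44°

1. ∠JYU = 33°  [same arc JU]
2. ∠UJY = 44°  [△JUY]
3. ∠UPY = 44°  [same arc UY]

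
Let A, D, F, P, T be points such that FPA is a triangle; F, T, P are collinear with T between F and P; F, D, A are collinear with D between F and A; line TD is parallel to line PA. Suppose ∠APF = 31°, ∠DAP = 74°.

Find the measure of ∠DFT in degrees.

∠DFT = 75°

1. ∠FAP = 74°  [D on ray AF]
2. ∠AFP = 75°  [△FPA]
3. ∠DFT = 75°  [T on FP, D on FA]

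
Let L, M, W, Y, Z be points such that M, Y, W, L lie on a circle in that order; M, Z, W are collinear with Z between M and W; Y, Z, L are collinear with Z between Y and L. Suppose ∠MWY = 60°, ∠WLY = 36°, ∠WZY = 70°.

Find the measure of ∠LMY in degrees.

1. ∠LYW = 50°  [△YZW]
2. ∠LWY = 94°  [△YWL]
3. ∠LMY = 86°  [cyclic MYWL, opposite ∠M+∠W]

∠LMY = 86°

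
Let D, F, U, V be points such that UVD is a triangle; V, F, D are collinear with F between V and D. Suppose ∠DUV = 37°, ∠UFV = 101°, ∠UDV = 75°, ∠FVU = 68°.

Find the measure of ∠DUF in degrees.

1. ∠DFU = 79°  [linear pair at F on VD]
2. ∠FDU = 75°  [F on ray DV]
3. ∠DUF = 26°  [△UFD]

∠DUF = 26°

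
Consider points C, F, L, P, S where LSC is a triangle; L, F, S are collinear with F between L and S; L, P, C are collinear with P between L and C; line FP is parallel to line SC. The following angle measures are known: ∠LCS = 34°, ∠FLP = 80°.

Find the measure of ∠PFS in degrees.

∠PFS = 114°

1. ∠FPL = 34°  [FP∥SC, corresponding at P]
2. ∠LFP = 66°  [△LFP]
3. ∠PFS = 114°  [linear pair at F on LS]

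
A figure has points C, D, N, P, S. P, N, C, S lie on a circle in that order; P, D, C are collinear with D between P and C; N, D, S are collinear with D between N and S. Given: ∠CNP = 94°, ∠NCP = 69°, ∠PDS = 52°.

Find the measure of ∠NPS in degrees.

1. ∠CSP = 86°  [cyclic PNCS, opposite ∠N+∠S]
2. ∠NSP = 69°  [same arc PN]
3. ∠CPS = 59°  [△PDS]
4. ∠PCS = 35°  [△PCS]
5. ∠PNS = 35°  [same arc PS]
6. ∠NPS = 76°  [△PNS]

∠NPS = 76°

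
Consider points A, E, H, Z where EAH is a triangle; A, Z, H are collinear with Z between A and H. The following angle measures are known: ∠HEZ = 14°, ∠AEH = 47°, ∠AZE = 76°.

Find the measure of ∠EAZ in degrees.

∠EAZ = 71°

1. ∠EZH = 104°  [linear pair at Z on AH]
2. ∠EHZ = 62°  [△EZH]
3. ∠AHE = 62°  [Z on ray HA]
4. ∠EAH = 71°  [△EAH]
5. ∠EAZ = 71°  [Z on ray AH]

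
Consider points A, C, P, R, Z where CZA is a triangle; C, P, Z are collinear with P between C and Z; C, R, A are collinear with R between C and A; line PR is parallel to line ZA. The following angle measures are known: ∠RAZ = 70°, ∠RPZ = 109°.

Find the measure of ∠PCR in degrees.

∠PCR = 39°

1. ∠CAZ = 70°  [R on ray AC]
2. ∠CPR = 71°  [linear pair at P on CZ]
3. ∠CRP = 70°  [PR∥ZA, corresponding at R]
4. ∠PCR = 39°  [△CPR]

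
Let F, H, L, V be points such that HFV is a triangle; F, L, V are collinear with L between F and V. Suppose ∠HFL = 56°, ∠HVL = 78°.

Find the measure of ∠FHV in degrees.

∠FHV = 46°

1. ∠HFV = 56°  [L on ray FV]
2. ∠FVH = 78°  [L on ray VF]
3. ∠FHV = 46°  [△HFV]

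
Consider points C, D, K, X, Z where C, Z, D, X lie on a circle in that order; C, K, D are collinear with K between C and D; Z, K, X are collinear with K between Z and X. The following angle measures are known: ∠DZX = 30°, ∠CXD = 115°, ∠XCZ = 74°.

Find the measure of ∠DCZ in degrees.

∠DCZ = 44°

1. ∠XDZ = 106°  [cyclic CZDX, opposite ∠C+∠D]
2. ∠DXZ = 44°  [△ZDX]
3. ∠DCZ = 44°  [same arc ZD]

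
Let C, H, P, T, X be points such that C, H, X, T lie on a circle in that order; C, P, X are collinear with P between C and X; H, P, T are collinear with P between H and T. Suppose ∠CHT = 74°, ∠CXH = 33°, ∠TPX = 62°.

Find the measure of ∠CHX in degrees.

∠CHX = 103°

1. ∠CPH = 62°  [vertical angles at P]
2. ∠HCX = 44°  [△CPH]
3. ∠CHX = 103°  [△CHX]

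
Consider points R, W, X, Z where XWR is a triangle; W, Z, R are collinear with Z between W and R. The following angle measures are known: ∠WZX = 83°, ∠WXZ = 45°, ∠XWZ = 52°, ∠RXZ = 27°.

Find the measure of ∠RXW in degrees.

1. ∠RZX = 97°  [linear pair at Z on WR]
2. ∠RWX = 52°  [Z on ray WR]
3. ∠XRZ = 56°  [△XZR]
4. ∠WRX = 56°  [Z on ray RW]
5. ∠RXW = 72°  [△XWR]

∠RXW = 72°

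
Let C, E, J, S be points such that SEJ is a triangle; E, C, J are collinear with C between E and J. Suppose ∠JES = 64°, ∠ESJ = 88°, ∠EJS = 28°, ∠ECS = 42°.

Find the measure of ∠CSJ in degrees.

1. ∠CJS = 28°  [C on ray JE]
2. ∠JCS = 138°  [linear pair at C on EJ]
3. ∠CSJ = 14°  [△SCJ]

∠CSJ = 14°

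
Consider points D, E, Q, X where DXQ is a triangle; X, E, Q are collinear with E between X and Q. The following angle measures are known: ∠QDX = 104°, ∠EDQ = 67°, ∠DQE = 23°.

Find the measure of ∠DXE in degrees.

1. ∠DQX = 23°  [E on ray QX]
2. ∠DXQ = 53°  [△DXQ]
3. ∠DXE = 53°  [E on ray XQ]

∠DXE = 53°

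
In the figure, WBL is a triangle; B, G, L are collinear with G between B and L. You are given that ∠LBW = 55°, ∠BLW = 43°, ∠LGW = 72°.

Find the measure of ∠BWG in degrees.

1. ∠GBW = 55°  [G on ray BL]
2. ∠BGW = 108°  [linear pair at G on BL]
3. ∠BWG = 17°  [△WBG]

∠BWG = 17°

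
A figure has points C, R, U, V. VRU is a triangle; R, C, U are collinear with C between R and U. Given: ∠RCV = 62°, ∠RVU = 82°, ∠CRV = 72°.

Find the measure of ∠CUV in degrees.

1. ∠URV = 72°  [C on ray RU]
2. ∠RUV = 26°  [△VRU]
3. ∠CUV = 26°  [C on ray UR]

∠CUV = 26°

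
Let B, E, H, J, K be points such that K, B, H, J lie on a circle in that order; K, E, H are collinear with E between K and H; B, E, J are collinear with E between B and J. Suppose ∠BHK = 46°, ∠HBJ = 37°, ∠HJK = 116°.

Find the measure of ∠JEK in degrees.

∠JEK = 97°

1. ∠BJK = 46°  [same arc KB]
2. ∠HKJ = 37°  [same arc HJ]
3. ∠JEK = 97°  [△KEJ]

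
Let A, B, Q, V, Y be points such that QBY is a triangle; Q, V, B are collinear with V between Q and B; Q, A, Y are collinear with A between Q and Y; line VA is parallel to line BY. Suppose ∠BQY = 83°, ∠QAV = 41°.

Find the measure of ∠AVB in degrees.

∠AVB = 124°

1. ∠AQV = 83°  [V on QB, A on QY]
2. ∠AVQ = 56°  [△QVA]
3. ∠AVB = 124°  [linear pair at V on QB]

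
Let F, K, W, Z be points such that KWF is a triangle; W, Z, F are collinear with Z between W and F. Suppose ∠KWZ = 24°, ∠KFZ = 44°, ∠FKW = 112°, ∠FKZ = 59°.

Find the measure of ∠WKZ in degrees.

∠WKZ = 53°

1. ∠FZK = 77°  [△KZF]
2. ∠KZW = 103°  [linear pair at Z on WF]
3. ∠WKZ = 53°  [△KWZ]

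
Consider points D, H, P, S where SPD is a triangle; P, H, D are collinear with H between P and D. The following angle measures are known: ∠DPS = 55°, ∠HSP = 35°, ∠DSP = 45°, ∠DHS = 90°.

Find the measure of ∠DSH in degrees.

1. ∠PDS = 80°  [△SPD]
2. ∠HDS = 80°  [H on ray DP]
3. ∠DSH = 10°  [△SHD]

∠DSH = 10°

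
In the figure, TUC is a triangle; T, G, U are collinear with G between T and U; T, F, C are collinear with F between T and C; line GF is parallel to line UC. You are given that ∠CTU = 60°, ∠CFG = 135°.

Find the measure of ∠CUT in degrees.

1. ∠FTG = 60°  [G on TU, F on TC]
2. ∠GFT = 45°  [linear pair at F on TC]
3. ∠FGT = 75°  [△TGF]
4. ∠CUT = 75°  [GF∥UC, corresponding at G]

∠CUT = 75°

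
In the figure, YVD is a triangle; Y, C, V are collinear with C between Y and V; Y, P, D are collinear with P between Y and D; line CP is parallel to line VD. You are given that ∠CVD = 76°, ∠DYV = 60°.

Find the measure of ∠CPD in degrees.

∠CPD = 136°

1. ∠DVY = 76°  [C on ray VY]
2. ∠VDY = 44°  [△YVD]
3. ∠CPY = 44°  [CP∥VD, corresponding at P]
4. ∠CPD = 136°  [linear pair at P on YD]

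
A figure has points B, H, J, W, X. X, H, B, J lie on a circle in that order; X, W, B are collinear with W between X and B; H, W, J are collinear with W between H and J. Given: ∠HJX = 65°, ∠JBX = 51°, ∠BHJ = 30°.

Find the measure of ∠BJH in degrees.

1. ∠JHX = 51°  [same arc XJ]
2. ∠HXJ = 64°  [△XHJ]
3. ∠HBJ = 116°  [cyclic XHBJ, opposite ∠X+∠B]
4. ∠BJH = 34°  [△HBJ]

∠BJH = 34°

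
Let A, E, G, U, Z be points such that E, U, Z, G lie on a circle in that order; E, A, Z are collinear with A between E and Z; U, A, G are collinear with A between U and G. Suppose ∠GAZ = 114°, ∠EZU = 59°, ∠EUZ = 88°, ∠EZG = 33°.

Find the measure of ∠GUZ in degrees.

1. ∠EGZ = 92°  [cyclic EUZG, opposite ∠U+∠G]
2. ∠GEZ = 55°  [△EZG]
3. ∠GUZ = 55°  [same arc ZG]

∠GUZ = 55°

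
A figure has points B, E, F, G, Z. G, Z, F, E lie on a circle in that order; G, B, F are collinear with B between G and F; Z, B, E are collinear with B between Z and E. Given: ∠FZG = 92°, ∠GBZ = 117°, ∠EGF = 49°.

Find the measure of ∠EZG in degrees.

∠EZG = 43°

1. ∠FEG = 88°  [cyclic GZFE, opposite ∠Z+∠E]
2. ∠EFG = 43°  [△GFE]
3. ∠EZG = 43°  [same arc GE]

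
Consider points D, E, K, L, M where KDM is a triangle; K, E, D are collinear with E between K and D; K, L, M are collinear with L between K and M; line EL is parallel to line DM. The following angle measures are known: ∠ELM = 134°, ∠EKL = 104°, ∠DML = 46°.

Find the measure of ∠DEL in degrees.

∠DEL = 150°

1. ∠ELK = 46°  [linear pair at L on KM]
2. ∠KEL = 30°  [△KEL]
3. ∠DEL = 150°  [linear pair at E on KD]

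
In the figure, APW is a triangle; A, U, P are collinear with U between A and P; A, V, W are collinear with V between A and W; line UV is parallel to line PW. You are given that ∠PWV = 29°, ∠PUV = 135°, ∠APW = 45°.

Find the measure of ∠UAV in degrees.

1. ∠AWP = 29°  [V on ray WA]
2. ∠AUV = 45°  [linear pair at U on AP]
3. ∠AVU = 29°  [UV∥PW, corresponding at V]
4. ∠UAV = 106°  [△AUV]

∠UAV = 106°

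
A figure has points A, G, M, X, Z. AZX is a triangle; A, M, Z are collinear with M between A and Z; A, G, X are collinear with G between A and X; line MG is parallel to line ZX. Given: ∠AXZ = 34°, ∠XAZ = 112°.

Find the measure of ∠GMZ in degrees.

∠GMZ = 146°

1. ∠AZX = 34°  [△AZX]
2. ∠AMG = 34°  [MG∥ZX, corresponding at M]
3. ∠GMZ = 146°  [linear pair at M on AZ]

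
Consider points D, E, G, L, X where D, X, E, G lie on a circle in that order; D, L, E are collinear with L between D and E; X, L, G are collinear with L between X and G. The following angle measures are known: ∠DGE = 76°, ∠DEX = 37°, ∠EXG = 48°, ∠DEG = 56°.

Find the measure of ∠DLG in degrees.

∠DLG = 95°

1. ∠EDG = 48°  [△DEG]
2. ∠DGX = 37°  [same arc DX]
3. ∠DLG = 95°  [△DLG]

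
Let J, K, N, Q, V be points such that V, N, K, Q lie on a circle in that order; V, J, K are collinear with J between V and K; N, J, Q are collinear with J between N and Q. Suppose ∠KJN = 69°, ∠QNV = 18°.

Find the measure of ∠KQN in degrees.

1. ∠QJV = 69°  [vertical angles at J]
2. ∠QKV = 18°  [same arc VQ]
3. ∠KJQ = 111°  [linear pair at J on VK]
4. ∠KQN = 51°  [△KJQ]

∠KQN = 51°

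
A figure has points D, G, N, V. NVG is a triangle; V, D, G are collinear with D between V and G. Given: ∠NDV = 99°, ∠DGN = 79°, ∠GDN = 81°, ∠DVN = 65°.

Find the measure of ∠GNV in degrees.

∠GNV = 36°

1. ∠NGV = 79°  [D on ray GV]
2. ∠GVN = 65°  [D on ray VG]
3. ∠GNV = 36°  [△NVG]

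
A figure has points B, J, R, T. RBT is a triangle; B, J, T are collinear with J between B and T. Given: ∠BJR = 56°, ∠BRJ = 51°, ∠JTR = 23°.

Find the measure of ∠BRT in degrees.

∠BRT = 84°

1. ∠JBR = 73°  [△RBJ]
2. ∠BTR = 23°  [J on ray TB]
3. ∠RBT = 73°  [J on ray BT]
4. ∠BRT = 84°  [△RBT]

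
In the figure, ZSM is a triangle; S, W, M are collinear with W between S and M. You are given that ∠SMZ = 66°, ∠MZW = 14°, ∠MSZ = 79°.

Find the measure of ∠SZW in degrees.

1. ∠WMZ = 66°  [W on ray MS]
2. ∠MWZ = 100°  [△ZWM]
3. ∠WSZ = 79°  [W on ray SM]
4. ∠SWZ = 80°  [linear pair at W on SM]
5. ∠SZW = 21°  [△ZSW]

∠SZW = 21°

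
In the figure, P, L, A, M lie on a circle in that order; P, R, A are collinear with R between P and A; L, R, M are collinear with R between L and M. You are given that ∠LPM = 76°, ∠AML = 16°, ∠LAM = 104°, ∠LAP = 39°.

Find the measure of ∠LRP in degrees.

1. ∠ALM = 60°  [△LAM]
2. ∠ARL = 81°  [△LRA]
3. ∠LRP = 99°  [linear pair at R on PA]

∠LRP = 99°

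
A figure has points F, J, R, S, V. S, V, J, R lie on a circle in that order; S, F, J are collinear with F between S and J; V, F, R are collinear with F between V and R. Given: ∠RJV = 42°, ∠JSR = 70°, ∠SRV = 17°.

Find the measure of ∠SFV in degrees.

1. ∠JVR = 70°  [same arc JR]
2. ∠SJV = 17°  [same arc SV]
3. ∠JFV = 93°  [△VFJ]
4. ∠SFV = 87°  [linear pair at F on SJ]

∠SFV = 87°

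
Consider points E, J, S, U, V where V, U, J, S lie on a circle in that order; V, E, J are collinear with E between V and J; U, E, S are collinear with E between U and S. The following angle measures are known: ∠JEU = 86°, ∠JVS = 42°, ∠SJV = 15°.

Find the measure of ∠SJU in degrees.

1. ∠SEV = 86°  [vertical angles at E]
2. ∠USV = 52°  [△VES]
3. ∠SUV = 15°  [same arc VS]
4. ∠SVU = 113°  [△VUS]
5. ∠SJU = 67°  [cyclic VUJS, opposite ∠V+∠J]

∠SJU = 67°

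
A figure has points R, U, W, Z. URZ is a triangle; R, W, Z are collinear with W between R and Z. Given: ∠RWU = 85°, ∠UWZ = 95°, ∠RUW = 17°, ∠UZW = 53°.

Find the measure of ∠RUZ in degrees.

1. ∠URW = 78°  [△URW]
2. ∠RZU = 53°  [W on ray ZR]
3. ∠URZ = 78°  [W on ray RZ]
4. ∠RUZ = 49°  [△URZ]

∠RUZ = 49°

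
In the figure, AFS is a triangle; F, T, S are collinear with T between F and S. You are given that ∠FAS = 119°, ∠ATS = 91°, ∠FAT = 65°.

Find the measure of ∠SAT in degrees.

∠SAT = 54°

1. ∠ATF = 89°  [linear pair at T on FS]
2. ∠AFT = 26°  [△AFT]
3. ∠AFS = 26°  [T on ray FS]
4. ∠ASF = 35°  [△AFS]
5. ∠AST = 35°  [T on ray SF]
6. ∠SAT = 54°  [△ATS]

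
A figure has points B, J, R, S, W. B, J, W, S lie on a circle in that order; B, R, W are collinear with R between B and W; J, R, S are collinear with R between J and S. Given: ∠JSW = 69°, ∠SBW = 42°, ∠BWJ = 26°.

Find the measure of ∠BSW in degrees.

∠BSW = 95°

1. ∠JBW = 69°  [same arc JW]
2. ∠BJW = 85°  [△BJW]
3. ∠BSW = 95°  [cyclic BJWS, opposite ∠J+∠S]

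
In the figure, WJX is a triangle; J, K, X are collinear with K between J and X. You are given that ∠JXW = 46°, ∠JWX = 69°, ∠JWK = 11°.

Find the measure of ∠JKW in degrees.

1. ∠WJX = 65°  [△WJX]
2. ∠KJW = 65°  [K on ray JX]
3. ∠JKW = 104°  [△WJK]

∠JKW = 104°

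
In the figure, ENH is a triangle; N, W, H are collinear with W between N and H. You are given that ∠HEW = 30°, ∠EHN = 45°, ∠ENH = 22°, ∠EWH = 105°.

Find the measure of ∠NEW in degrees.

∠NEW = 83°

1. ∠ENW = 22°  [W on ray NH]
2. ∠EWN = 75°  [linear pair at W on NH]
3. ∠NEW = 83°  [△ENW]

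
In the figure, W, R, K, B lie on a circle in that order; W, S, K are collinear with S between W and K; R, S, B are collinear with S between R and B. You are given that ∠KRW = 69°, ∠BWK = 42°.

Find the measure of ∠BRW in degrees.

∠BRW = 27°

1. ∠KBW = 111°  [cyclic WRKB, opposite ∠R+∠B]
2. ∠BKW = 27°  [△WKB]
3. ∠BRW = 27°  [same arc WB]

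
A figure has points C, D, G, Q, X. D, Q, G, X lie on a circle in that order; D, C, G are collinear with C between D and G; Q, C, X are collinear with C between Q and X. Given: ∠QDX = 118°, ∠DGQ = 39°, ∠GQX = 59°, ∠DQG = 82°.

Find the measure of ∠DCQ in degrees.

1. ∠DXQ = 39°  [same arc DQ]
2. ∠GDQ = 59°  [△DQG]
3. ∠DQX = 23°  [△DQX]
4. ∠DCQ = 98°  [△DCQ]

∠DCQ = 98°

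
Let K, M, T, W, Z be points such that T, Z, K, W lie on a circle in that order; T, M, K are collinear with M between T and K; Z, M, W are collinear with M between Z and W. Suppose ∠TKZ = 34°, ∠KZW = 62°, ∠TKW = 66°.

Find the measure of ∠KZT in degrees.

∠KZT = 128°

1. ∠KTW = 62°  [same arc KW]
2. ∠KWT = 52°  [△TKW]
3. ∠KZT = 128°  [cyclic TZKW, opposite ∠Z+∠W]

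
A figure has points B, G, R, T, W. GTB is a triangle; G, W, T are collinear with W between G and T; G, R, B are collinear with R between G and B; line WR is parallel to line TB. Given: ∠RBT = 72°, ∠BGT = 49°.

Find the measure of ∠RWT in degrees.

1. ∠GBT = 72°  [R on ray BG]
2. ∠BTG = 59°  [△GTB]
3. ∠GWR = 59°  [WR∥TB, corresponding at W]
4. ∠RWT = 121°  [linear pair at W on GT]

∠RWT = 121°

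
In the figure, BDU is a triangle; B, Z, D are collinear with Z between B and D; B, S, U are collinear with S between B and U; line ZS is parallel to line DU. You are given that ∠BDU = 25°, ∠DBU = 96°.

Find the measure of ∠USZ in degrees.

∠USZ = 121°

1. ∠BUD = 59°  [△BDU]
2. ∠BSZ = 59°  [ZS∥DU, corresponding at S]
3. ∠USZ = 121°  [linear pair at S on BU]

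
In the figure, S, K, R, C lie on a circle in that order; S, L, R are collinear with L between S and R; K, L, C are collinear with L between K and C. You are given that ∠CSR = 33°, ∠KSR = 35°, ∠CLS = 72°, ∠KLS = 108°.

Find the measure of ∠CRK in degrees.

∠CRK = 112°

1. ∠CKR = 33°  [same arc RC]
2. ∠KCR = 35°  [same arc KR]
3. ∠CRK = 112°  [△KRC]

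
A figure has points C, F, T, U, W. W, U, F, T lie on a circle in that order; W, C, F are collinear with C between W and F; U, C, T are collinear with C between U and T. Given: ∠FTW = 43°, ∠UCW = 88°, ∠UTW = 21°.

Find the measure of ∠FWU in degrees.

1. ∠FUW = 137°  [cyclic WUFT, opposite ∠U+∠T]
2. ∠UFW = 21°  [same arc WU]
3. ∠FWU = 22°  [△WUF]

∠FWU = 22°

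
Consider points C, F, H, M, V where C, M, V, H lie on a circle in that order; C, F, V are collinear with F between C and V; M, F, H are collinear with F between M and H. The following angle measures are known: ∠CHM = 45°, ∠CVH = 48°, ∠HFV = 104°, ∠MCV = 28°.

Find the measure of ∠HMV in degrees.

1. ∠CVM = 45°  [same arc CM]
2. ∠CFM = 104°  [vertical angles at F]
3. ∠MFV = 76°  [linear pair at F on CV]
4. ∠HMV = 59°  [△MFV]

∠HMV = 59°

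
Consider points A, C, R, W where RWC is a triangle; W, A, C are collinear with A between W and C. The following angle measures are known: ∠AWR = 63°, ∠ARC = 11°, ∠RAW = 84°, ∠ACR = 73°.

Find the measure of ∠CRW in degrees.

1. ∠CWR = 63°  [A on ray WC]
2. ∠RCW = 73°  [A on ray CW]
3. ∠CRW = 44°  [△RWC]

∠CRW = 44°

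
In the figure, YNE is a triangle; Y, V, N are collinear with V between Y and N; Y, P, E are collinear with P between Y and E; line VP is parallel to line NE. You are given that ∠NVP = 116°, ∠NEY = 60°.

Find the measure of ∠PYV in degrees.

∠PYV = 56°

1. ∠PVY = 64°  [linear pair at V on YN]
2. ∠VPY = 60°  [VP∥NE, corresponding at P]
3. ∠PYV = 56°  [△YVP]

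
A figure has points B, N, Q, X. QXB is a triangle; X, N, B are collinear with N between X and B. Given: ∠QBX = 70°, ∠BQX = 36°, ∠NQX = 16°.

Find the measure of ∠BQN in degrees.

∠BQN = 20°

1. ∠BXQ = 74°  [△QXB]
2. ∠NBQ = 70°  [N on ray BX]
3. ∠NXQ = 74°  [N on ray XB]
4. ∠QNX = 90°  [△QXN]
5. ∠BNQ = 90°  [linear pair at N on XB]
6. ∠BQN = 20°  [△QNB]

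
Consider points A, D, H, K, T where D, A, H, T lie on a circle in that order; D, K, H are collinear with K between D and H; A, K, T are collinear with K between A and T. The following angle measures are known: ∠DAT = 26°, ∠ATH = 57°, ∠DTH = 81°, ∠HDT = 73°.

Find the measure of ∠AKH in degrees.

1. ∠ADH = 57°  [same arc AH]
2. ∠DAH = 99°  [cyclic DAHT, opposite ∠A+∠T]
3. ∠HAT = 73°  [same arc HT]
4. ∠AHD = 24°  [△DAH]
5. ∠AKH = 83°  [△AKH]

∠AKH = 83°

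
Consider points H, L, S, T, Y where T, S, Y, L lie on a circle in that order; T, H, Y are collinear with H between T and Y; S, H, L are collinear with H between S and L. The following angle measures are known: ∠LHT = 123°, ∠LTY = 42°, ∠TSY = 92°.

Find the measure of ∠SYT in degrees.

1. ∠SHY = 123°  [vertical angles at H]
2. ∠LSY = 42°  [same arc YL]
3. ∠SYT = 15°  [△SHY]

∠SYT = 15°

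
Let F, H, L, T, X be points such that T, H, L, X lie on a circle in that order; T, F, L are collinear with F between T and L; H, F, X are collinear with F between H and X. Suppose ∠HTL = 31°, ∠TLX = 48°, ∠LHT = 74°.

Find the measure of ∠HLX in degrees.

1. ∠HLT = 75°  [△THL]
2. ∠THX = 48°  [same arc TX]
3. ∠HXT = 75°  [same arc TH]
4. ∠HTX = 57°  [△THX]
5. ∠HLX = 123°  [cyclic THLX, opposite ∠T+∠L]

∠HLX = 123°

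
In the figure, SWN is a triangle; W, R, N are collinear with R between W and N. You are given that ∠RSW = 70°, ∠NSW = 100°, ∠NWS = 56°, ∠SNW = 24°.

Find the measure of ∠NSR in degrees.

∠NSR = 30°

1. ∠RWS = 56°  [R on ray WN]
2. ∠RNS = 24°  [R on ray NW]
3. ∠SRW = 54°  [△SWR]
4. ∠NRS = 126°  [linear pair at R on WN]
5. ∠NSR = 30°  [△SRN]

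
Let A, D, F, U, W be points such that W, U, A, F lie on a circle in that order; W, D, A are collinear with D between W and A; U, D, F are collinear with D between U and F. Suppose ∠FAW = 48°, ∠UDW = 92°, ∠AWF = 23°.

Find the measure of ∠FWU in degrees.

1. ∠ADF = 92°  [vertical angles at D]
2. ∠AUF = 23°  [same arc AF]
3. ∠AFU = 40°  [△ADF]
4. ∠FAU = 117°  [△UAF]
5. ∠FWU = 63°  [cyclic WUAF, opposite ∠W+∠A]

∠FWU = 63°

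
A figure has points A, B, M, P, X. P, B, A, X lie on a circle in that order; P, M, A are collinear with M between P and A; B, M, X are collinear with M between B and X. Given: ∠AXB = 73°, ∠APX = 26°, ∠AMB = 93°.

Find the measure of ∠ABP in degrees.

1. ∠APB = 73°  [same arc BA]
2. ∠ABX = 26°  [same arc AX]
3. ∠BAP = 61°  [△BMA]
4. ∠ABP = 46°  [△PBA]

∠ABP = 46°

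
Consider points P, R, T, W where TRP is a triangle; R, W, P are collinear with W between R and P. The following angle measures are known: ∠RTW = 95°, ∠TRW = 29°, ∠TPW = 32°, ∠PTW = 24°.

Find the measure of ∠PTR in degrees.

1. ∠PRT = 29°  [W on ray RP]
2. ∠RPT = 32°  [W on ray PR]
3. ∠PTR = 119°  [△TRP]

∠PTR = 119°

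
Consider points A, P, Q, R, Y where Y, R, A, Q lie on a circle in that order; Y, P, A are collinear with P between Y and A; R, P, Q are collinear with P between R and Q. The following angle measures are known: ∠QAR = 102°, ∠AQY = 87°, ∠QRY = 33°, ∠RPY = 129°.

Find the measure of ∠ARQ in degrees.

1. ∠ARY = 93°  [cyclic YRAQ, opposite ∠R+∠Q]
2. ∠AYR = 18°  [△YPR]
3. ∠APR = 51°  [linear pair at P on YA]
4. ∠RAY = 69°  [△YRA]
5. ∠ARQ = 60°  [△RPA]

∠ARQ = 60°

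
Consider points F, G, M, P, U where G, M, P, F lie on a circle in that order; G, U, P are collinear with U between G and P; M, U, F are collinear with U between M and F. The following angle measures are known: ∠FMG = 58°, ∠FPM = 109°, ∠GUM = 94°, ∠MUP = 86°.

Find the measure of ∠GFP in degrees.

1. ∠FPG = 58°  [same arc GF]
2. ∠FGM = 71°  [cyclic GMPF, opposite ∠G+∠P]
3. ∠FUG = 86°  [vertical angles at U]
4. ∠GFM = 51°  [△GMF]
5. ∠FGP = 43°  [△GUF]
6. ∠GFP = 79°  [△GPF]

∠GFP = 79°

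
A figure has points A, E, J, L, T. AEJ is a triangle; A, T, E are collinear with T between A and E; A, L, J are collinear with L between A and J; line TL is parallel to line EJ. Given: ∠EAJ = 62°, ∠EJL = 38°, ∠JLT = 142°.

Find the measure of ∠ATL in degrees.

1. ∠LAT = 62°  [T on AE, L on AJ]
2. ∠ALT = 38°  [linear pair at L on AJ]
3. ∠ATL = 80°  [△ATL]

∠ATL = 80°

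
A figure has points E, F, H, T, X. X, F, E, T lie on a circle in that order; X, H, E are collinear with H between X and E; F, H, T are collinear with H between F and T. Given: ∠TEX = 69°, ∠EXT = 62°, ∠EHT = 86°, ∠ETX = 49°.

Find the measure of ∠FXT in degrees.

1. ∠ETF = 25°  [△EHT]
2. ∠EFT = 62°  [same arc ET]
3. ∠FET = 93°  [△FET]
4. ∠FXT = 87°  [cyclic XFET, opposite ∠X+∠E]

∠FXT = 87°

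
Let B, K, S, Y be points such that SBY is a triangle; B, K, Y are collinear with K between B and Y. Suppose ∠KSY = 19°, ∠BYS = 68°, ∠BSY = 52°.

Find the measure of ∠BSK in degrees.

∠BSK = 33°

1. ∠SBY = 60°  [△SBY]
2. ∠KYS = 68°  [K on ray YB]
3. ∠KBS = 60°  [K on ray BY]
4. ∠SKY = 93°  [△SKY]
5. ∠BKS = 87°  [linear pair at K on BY]
6. ∠BSK = 33°  [△SBK]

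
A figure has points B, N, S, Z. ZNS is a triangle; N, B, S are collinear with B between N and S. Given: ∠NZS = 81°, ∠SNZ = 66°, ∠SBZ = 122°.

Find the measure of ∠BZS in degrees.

1. ∠NSZ = 33°  [△ZNS]
2. ∠BSZ = 33°  [B on ray SN]
3. ∠BZS = 25°  [△ZBS]

∠BZS = 25°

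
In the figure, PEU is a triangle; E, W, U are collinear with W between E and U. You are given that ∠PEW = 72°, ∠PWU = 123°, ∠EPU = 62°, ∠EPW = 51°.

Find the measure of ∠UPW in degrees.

1. ∠PEU = 72°  [W on ray EU]
2. ∠EUP = 46°  [△PEU]
3. ∠PUW = 46°  [W on ray UE]
4. ∠UPW = 11°  [△PWU]

∠UPW = 11°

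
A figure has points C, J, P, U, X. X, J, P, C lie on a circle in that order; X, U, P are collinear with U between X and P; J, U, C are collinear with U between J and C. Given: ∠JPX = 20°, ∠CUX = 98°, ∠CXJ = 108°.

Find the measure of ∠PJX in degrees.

∠PJX = 114°

1. ∠JCX = 20°  [same arc XJ]
2. ∠JUP = 98°  [vertical angles at U]
3. ∠CJX = 52°  [△XJC]
4. ∠JUX = 82°  [linear pair at U on XP]
5. ∠JXP = 46°  [△XUJ]
6. ∠PJX = 114°  [△XJP]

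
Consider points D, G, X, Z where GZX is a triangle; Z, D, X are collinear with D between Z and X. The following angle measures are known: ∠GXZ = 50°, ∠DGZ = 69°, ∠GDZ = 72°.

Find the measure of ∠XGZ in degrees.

∠XGZ = 91°

1. ∠DZG = 39°  [△GZD]
2. ∠GZX = 39°  [D on ray ZX]
3. ∠XGZ = 91°  [△GZX]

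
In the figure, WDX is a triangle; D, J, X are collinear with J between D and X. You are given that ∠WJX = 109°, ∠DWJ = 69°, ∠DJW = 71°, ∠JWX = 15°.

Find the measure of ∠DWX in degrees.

∠DWX = 84°

1. ∠JXW = 56°  [△WJX]
2. ∠JDW = 40°  [△WDJ]
3. ∠DXW = 56°  [J on ray XD]
4. ∠WDX = 40°  [J on ray DX]
5. ∠DWX = 84°  [△WDX]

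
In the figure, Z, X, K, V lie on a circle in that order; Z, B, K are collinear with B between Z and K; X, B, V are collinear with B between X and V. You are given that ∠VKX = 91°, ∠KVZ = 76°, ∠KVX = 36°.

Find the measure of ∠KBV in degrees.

1. ∠KXV = 53°  [△XKV]
2. ∠KZV = 53°  [same arc KV]
3. ∠VKZ = 51°  [△ZKV]
4. ∠KBV = 93°  [△KBV]

∠KBV = 93°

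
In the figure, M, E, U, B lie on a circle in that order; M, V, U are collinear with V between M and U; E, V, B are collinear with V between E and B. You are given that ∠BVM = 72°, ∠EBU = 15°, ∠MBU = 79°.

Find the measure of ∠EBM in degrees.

1. ∠BVU = 108°  [linear pair at V on MU]
2. ∠BUM = 57°  [△UVB]
3. ∠BMU = 44°  [△MUB]
4. ∠EBM = 64°  [△MVB]

∠EBM = 64°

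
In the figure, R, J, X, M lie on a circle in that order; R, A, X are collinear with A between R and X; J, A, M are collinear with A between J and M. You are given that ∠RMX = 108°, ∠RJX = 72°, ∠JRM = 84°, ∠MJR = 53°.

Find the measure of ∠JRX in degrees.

1. ∠JMR = 43°  [△RJM]
2. ∠JXR = 43°  [same arc RJ]
3. ∠JRX = 65°  [△RJX]

∠JRX = 65°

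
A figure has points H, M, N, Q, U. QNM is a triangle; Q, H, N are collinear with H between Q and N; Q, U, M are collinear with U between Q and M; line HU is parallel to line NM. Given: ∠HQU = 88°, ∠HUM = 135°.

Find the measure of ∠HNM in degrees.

1. ∠HUQ = 45°  [linear pair at U on QM]
2. ∠QHU = 47°  [△QHU]
3. ∠NHU = 133°  [linear pair at H on QN]
4. ∠HNM = 47°  [HU∥NM, co-interior at N–H]

∠HNM = 47°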